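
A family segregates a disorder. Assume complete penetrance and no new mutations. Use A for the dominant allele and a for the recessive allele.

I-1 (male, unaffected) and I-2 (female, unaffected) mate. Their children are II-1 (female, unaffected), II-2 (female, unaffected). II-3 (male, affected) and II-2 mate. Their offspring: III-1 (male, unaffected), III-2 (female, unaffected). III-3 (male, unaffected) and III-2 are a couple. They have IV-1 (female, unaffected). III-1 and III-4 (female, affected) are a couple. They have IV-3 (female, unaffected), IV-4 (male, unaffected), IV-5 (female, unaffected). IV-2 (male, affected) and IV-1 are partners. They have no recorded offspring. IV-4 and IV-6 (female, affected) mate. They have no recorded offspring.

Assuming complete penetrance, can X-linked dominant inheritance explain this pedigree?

No

Under X-linked dominant, III-2 (unaffected, female) cannot arise from II-3 (affected) × II-2 (unaffected).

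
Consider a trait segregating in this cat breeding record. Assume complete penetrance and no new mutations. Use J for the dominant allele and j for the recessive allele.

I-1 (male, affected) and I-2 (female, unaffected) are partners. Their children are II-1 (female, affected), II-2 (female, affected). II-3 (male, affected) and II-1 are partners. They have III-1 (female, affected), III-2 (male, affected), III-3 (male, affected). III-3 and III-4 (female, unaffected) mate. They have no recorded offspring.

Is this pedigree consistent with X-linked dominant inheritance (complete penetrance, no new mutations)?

A consistent assignment under X-linked dominant exists: I-1 X^J Y, I-2 X^j X^j, II-1 X^J X^j, II-2 X^J X^j, II-3 X^J Y, III-1 X^J X^J, III-2 X^J Y, III-3 X^J Y, III-4 X^j X^j.
In this assignment every recorded phenotype matches its genotype and every non-founder's genotype is obtainable from its parents' genotypes, so the pedigree is consistent.

Yes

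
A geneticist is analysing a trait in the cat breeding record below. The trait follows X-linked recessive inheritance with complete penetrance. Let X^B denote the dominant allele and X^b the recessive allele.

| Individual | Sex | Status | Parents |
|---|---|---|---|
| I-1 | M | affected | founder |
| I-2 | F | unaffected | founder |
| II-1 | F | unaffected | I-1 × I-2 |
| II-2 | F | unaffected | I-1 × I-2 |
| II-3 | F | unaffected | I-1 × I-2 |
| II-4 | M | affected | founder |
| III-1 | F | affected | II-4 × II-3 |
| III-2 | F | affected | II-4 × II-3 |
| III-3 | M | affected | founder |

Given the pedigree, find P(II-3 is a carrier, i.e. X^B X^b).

1

II-3 is unaffected so carries B and received b from I-1 (X^b Y), so II-3 is X^B X^b, giving P(X^B X^b) = 1.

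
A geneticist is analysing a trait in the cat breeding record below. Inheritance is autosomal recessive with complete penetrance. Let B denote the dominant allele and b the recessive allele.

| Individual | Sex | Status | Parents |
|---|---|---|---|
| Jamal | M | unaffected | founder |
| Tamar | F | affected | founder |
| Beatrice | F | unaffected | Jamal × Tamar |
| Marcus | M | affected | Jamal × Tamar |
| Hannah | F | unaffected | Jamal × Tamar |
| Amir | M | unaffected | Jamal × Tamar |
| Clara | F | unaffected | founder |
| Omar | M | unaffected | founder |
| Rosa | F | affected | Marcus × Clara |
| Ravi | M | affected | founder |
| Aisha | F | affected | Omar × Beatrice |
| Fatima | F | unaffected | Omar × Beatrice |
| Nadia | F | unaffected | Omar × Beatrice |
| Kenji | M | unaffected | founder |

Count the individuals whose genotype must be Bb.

6

Obligate heterozygotes: Jamal is unaffected so carries B and passed b to Marcus (bb), so Jamal is Bb; Beatrice is unaffected so carries B and received b from Tamar (bb), so Beatrice is Bb; Hannah is unaffected so carries B and received b from Tamar (bb), so Hannah is Bb; Amir is unaffected so carries B and received b from Tamar (bb), so Amir is Bb; Clara is unaffected so carries B and passed b to Rosa (bb), so Clara is Bb; Omar is unaffected so carries B and passed b to Aisha (bb), so Omar is Bb.
Every other individual is either homozygous by phenotype or has at least one consistent homozygous assignment, so the count is 6.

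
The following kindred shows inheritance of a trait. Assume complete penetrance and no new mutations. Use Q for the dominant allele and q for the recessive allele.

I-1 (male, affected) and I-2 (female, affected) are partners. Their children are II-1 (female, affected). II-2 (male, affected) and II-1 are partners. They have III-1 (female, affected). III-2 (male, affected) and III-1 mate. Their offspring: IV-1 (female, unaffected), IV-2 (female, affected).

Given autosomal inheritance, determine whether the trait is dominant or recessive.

dominant

III-2 and III-1 are both affected yet have an unaffected child IV-1. Under a recessive model two affected parents are homozygous and every child would be affected, so the trait cannot be recessive.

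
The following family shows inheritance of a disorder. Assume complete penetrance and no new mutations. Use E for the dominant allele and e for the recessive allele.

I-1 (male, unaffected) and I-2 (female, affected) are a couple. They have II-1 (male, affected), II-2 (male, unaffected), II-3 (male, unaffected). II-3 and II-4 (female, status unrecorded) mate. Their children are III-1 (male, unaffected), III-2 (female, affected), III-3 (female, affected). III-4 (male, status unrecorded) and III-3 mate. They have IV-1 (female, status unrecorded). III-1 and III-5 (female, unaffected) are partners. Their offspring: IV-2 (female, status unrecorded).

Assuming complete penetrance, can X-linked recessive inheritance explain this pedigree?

No

Under X-linked recessive, II-2 (unaffected, male) cannot arise from I-1 (unaffected) × I-2 (affected).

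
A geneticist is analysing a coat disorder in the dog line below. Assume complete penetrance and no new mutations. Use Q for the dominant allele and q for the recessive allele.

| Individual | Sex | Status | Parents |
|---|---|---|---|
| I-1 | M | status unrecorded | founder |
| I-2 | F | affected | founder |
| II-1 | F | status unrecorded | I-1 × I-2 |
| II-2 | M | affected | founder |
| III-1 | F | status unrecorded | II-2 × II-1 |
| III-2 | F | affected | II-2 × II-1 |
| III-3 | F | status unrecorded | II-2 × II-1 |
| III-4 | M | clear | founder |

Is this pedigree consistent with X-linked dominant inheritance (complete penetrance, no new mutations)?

Yes

A consistent assignment under X-linked dominant exists: I-1 X^Q Y, I-2 X^Q X^Q, II-1 X^Q X^Q, II-2 X^Q Y, III-1 X^Q X^Q, III-2 X^Q X^Q, III-3 X^Q X^Q, III-4 X^q Y.
In this assignment every recorded phenotype matches its genotype and every non-founder's genotype is obtainable from its parents' genotypes, so the pedigree is consistent.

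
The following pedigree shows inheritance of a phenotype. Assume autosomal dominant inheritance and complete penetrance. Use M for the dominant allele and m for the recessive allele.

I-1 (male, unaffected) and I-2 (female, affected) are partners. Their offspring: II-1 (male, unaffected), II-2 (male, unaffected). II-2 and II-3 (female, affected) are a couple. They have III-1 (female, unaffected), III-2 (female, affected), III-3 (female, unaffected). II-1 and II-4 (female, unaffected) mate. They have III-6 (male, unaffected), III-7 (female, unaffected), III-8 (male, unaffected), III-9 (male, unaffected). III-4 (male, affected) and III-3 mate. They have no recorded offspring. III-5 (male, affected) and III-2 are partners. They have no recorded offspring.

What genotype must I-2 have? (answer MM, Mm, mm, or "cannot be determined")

From phenotype alone, I-2 is MM or Mm.
I-2 is affected so carries M and passed m to II-1 (mm), so I-2 is Mm.

Mm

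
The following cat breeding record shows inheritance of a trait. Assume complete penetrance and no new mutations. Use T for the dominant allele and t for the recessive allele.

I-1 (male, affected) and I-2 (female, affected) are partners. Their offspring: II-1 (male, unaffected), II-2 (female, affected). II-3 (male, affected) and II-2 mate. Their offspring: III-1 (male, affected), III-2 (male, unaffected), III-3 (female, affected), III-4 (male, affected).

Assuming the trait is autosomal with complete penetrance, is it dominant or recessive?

dominant

I-1 and I-2 are both affected yet have an unaffected child II-1. Under a recessive model two affected parents are homozygous and every child would be affected, so the trait cannot be recessive.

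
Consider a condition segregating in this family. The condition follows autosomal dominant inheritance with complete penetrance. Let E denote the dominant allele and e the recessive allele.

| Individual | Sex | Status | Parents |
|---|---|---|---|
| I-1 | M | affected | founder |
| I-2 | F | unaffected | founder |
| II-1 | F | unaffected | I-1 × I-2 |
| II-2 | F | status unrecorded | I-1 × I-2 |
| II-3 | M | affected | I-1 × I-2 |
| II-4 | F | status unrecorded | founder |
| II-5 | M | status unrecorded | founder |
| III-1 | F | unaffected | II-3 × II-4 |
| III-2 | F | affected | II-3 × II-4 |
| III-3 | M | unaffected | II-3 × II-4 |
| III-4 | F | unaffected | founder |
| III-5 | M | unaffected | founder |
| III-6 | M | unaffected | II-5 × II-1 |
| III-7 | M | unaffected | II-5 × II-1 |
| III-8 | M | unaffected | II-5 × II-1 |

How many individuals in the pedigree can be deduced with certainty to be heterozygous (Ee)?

2

Obligate heterozygotes: I-1 is affected so carries E and passed e to II-1 (ee), so I-1 is Ee; II-3 is affected so carries E and received e from I-2 (ee), so II-3 is Ee.
Every other individual is either homozygous by phenotype or has at least one consistent homozygous assignment, so the count is 2.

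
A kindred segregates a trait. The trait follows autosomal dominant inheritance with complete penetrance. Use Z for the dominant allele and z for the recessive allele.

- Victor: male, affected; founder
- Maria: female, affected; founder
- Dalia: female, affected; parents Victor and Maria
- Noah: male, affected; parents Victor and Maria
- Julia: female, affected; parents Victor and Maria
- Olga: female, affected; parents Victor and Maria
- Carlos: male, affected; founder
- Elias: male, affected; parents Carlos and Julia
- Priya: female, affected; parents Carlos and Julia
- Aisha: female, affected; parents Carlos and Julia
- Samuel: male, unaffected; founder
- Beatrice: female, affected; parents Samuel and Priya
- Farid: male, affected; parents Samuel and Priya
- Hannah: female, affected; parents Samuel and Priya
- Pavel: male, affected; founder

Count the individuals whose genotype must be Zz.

3

Obligate heterozygotes: Beatrice is affected so carries Z and received z from Samuel (zz), so Beatrice is Zz; Farid is affected so carries Z and received z from Samuel (zz), so Farid is Zz; Hannah is affected so carries Z and received z from Samuel (zz), so Hannah is Zz.
Every other individual is either homozygous by phenotype or has at least one consistent homozygous assignment, so the count is 3.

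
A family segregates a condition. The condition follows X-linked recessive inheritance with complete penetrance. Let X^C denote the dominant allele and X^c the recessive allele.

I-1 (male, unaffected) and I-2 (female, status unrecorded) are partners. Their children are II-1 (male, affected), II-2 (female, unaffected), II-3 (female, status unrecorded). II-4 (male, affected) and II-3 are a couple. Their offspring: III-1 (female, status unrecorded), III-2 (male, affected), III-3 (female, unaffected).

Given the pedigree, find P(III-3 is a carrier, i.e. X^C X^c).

III-3 is unaffected so carries C and received c from II-4 (X^c Y), so III-3 is X^C X^c, giving P(X^C X^c) = 1.

1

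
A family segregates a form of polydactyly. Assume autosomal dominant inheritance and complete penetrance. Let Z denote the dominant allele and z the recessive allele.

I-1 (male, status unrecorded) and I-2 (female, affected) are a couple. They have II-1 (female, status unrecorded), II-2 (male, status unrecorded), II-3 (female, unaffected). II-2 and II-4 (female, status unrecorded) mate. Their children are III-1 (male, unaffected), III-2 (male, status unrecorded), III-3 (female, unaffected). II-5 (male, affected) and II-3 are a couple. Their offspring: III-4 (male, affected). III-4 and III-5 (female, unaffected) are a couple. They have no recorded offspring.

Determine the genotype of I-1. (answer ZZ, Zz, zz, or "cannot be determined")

I-1's phenotype is unrecorded, and no parent or child forces a single allele at both positions; consistent genotype assignments exist with I-1 as Zz or zz.

cannot be determined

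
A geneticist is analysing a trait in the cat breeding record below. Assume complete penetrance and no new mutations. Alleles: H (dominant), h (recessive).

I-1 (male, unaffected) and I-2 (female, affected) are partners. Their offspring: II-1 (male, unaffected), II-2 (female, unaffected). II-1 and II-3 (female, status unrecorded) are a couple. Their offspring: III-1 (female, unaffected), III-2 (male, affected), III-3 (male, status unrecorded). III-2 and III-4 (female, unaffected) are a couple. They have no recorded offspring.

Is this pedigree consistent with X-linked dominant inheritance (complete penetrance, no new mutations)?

Yes

A consistent assignment under X-linked dominant exists: I-1 X^h Y, I-2 X^H X^h, II-1 X^h Y, II-2 X^h X^h, II-3 X^H X^h, III-1 X^h X^h, III-2 X^H Y, III-3 X^H Y, III-4 X^h X^h.
In this assignment every recorded phenotype matches its genotype and every non-founder's genotype is obtainable from its parents' genotypes, so the pedigree is consistent.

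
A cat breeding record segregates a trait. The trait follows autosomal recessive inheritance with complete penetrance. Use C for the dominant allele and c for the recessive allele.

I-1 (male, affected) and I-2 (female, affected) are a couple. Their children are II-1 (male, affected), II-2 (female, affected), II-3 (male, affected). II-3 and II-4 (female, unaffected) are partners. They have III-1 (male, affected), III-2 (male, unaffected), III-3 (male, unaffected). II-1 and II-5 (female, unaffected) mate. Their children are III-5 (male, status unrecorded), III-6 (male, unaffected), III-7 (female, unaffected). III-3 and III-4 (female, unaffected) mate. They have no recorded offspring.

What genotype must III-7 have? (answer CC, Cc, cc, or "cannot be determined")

From phenotype alone, III-7 is CC or Cc.
III-7 is unaffected so carries C and received c from II-1 (cc), so III-7 is Cc.

Cc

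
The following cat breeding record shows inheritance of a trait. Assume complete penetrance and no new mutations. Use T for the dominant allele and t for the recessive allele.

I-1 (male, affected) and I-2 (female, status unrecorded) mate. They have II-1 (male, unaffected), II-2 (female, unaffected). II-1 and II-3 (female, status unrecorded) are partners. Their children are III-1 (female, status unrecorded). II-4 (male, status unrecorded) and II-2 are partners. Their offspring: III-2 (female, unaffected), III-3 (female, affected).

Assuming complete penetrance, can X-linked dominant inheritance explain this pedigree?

Under X-linked dominant, II-2 (unaffected, female) cannot arise from I-1 (affected) × I-2 (unrecorded).

No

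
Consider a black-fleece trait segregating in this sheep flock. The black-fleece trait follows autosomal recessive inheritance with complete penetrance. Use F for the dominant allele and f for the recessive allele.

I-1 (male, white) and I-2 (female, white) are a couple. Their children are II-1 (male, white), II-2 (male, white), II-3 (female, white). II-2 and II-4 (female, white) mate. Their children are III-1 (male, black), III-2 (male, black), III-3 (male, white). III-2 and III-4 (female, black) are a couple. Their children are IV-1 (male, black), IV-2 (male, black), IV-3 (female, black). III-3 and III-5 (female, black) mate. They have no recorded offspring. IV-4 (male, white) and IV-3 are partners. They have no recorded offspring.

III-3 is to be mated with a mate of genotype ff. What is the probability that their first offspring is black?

1/3

II-2 is white so carries F and passed f to III-1 (ff), so II-2 is Ff.
II-4 is white so carries F and passed f to III-1 (ff), so II-4 is Ff.
III-3 is a white offspring of II-2 (Ff) × II-4 (Ff), whose cross gives 1/4 FF : 1/2 Ff : 1/4 ff; conditioning on being white, III-3 is FF with probability 1/3, Ff with probability 2/3.
Summing over parental genotype combinations, P(offspring is black) = 2/3·1/2 = 1/3.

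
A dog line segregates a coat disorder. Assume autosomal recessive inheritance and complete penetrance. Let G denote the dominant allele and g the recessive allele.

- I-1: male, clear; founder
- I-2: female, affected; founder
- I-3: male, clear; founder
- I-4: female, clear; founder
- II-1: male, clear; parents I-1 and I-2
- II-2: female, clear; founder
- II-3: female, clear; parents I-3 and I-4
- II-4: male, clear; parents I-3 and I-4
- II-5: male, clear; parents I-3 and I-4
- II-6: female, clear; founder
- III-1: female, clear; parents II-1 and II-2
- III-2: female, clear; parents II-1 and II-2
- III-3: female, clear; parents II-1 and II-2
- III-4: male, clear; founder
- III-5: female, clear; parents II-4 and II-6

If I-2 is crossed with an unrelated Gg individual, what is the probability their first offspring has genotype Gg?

1/2

I-2 is affected, so I-2 is gg.
The cross gives 1/2 Gg : 1/2 gg, so P(offspring has genotype Gg) = 1/2.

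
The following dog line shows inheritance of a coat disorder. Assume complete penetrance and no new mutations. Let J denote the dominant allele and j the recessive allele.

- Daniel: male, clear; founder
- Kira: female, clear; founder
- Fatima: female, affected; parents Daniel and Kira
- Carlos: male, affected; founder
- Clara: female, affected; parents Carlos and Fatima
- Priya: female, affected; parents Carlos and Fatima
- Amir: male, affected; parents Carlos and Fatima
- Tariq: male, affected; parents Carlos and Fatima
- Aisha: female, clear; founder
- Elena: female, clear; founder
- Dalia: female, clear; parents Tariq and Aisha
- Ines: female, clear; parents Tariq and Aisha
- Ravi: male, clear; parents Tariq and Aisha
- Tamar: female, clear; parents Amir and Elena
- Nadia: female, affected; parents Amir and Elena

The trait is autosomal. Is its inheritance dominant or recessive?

Daniel and Kira are both clear yet have an affected child Fatima. Under dominance, an affected child requires at least one affected parent, so the trait cannot be dominant.

recessive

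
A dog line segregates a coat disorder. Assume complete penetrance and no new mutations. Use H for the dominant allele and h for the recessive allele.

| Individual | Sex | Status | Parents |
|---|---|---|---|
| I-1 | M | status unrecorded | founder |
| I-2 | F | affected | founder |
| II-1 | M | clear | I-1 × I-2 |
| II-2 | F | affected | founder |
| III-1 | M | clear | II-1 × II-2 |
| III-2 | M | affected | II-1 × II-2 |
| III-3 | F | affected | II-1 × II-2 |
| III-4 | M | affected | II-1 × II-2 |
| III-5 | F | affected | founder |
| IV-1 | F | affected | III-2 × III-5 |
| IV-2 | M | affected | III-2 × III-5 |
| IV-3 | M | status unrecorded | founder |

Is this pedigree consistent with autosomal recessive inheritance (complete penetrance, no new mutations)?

Yes

A consistent assignment under autosomal recessive exists: I-1 HH, I-2 hh, II-1 Hh, II-2 hh, III-1 Hh, III-2 hh, III-3 hh, III-4 hh, III-5 hh, IV-1 hh, IV-2 hh, IV-3 HH.
In this assignment every recorded phenotype matches its genotype and every non-founder's genotype is obtainable from its parents' genotypes, so the pedigree is consistent.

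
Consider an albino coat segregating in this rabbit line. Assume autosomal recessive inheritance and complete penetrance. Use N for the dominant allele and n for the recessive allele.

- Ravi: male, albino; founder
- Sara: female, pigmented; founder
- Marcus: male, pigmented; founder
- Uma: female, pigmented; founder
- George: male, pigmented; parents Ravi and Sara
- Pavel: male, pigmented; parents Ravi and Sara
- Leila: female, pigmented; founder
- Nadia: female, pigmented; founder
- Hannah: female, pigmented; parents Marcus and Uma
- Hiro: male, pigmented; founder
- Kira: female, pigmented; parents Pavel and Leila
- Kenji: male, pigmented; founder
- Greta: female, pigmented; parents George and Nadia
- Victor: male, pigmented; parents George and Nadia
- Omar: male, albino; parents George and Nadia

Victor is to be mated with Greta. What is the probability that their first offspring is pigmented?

George is pigmented so carries N and received n from Ravi (nn), so George is Nn.
Nadia is pigmented so carries N and passed n to Omar (nn), so Nadia is Nn.
Victor is a pigmented offspring of George (Nn) × Nadia (Nn), whose cross gives 1/4 NN : 1/2 Nn : 1/4 nn; conditioning on being pigmented, Victor is NN with probability 1/3, Nn with probability 2/3.
Greta is a pigmented offspring of George (Nn) × Nadia (Nn), whose cross gives 1/4 NN : 1/2 Nn : 1/4 nn; conditioning on being pigmented, Greta is NN with probability 1/3, Nn with probability 2/3.
Summing over parental genotype combinations, P(offspring is pigmented) = 1/9·1 + 2/9·1 + 2/9·1 + 4/9·3/4 = 8/9.

8/9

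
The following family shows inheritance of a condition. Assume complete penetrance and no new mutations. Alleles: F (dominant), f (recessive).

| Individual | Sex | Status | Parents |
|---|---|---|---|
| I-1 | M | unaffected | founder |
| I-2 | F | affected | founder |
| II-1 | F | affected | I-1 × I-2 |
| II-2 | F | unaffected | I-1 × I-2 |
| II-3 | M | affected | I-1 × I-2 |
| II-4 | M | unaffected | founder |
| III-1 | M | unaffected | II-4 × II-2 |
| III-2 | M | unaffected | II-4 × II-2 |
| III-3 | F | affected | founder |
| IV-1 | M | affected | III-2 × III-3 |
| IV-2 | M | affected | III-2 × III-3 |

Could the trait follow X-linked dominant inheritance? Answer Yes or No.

Yes

A consistent assignment under X-linked dominant exists: I-1 X^f Y, I-2 X^F X^f, II-1 X^F X^f, II-2 X^f X^f, II-3 X^F Y, II-4 X^f Y, III-1 X^f Y, III-2 X^f Y, III-3 X^F X^F, IV-1 X^F Y, IV-2 X^F Y.
In this assignment every recorded phenotype matches its genotype and every non-founder's genotype is obtainable from its parents' genotypes, so the pedigree is consistent.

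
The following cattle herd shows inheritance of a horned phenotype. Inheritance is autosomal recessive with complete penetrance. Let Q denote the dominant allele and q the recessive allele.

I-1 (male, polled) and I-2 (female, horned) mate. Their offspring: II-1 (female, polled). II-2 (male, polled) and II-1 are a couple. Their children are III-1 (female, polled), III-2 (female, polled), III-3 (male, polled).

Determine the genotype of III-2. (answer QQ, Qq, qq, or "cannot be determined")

III-2's phenotype allows QQ or Qq, and no parent or child forces a single allele at both positions; consistent genotype assignments exist with III-2 as QQ or Qq.

cannot be determined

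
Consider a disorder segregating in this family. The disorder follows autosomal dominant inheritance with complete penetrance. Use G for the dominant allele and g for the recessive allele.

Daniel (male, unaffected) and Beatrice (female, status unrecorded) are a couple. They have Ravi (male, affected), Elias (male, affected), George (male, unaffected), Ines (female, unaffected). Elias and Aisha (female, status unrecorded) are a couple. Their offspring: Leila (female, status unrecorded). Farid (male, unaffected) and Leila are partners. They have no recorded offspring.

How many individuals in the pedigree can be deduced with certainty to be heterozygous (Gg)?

Obligate heterozygotes: Beatrice passed G to Ravi (Gg, whose g came from Daniel) and passed g to George (gg), so Beatrice is Gg; Ravi is affected so carries G and received g from Daniel (gg), so Ravi is Gg; Elias is affected so carries G and received g from Daniel (gg), so Elias is Gg.
Every other individual is either homozygous by phenotype or has at least one consistent homozygous assignment, so the count is 3.

3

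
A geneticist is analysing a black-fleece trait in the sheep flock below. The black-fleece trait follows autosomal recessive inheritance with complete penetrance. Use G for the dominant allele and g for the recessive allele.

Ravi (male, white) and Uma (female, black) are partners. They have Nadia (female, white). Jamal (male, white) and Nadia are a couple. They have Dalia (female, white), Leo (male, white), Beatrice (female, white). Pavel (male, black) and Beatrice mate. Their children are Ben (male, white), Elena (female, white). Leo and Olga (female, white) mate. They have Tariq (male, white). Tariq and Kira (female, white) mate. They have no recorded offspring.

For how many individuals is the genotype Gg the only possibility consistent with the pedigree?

3

Obligate heterozygotes: Nadia is white so carries G and received g from Uma (gg), so Nadia is Gg; Ben is white so carries G and received g from Pavel (gg), so Ben is Gg; Elena is white so carries G and received g from Pavel (gg), so Elena is Gg.
Every other individual is either homozygous by phenotype or has at least one consistent homozygous assignment, so the count is 3.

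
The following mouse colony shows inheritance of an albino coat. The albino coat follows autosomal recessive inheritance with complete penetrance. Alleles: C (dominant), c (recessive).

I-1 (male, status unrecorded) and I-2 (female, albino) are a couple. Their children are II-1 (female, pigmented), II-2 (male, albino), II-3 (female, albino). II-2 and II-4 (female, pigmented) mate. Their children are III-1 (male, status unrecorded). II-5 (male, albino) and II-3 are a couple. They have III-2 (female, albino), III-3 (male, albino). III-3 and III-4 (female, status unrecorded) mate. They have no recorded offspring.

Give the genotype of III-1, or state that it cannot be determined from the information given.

III-1's phenotype is unrecorded, and no parent or child forces a single allele at both positions; consistent genotype assignments exist with III-1 as Cc or cc.

cannot be determined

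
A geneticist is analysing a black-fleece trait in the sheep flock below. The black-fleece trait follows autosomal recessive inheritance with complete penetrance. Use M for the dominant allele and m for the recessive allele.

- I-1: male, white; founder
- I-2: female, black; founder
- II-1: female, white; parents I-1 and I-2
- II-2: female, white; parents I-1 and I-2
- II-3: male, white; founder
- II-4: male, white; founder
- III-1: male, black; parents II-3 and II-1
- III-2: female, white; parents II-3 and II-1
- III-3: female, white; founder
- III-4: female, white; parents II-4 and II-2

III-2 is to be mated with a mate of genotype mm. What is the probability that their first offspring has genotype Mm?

2/3

II-3 is white so carries M and passed m to III-1 (mm), so II-3 is Mm.
II-1 is white so carries M and received m from I-2 (mm), so II-1 is Mm.
III-2 is a white offspring of II-3 (Mm) × II-1 (Mm), whose cross gives 1/4 MM : 1/2 Mm : 1/4 mm; conditioning on being white, III-2 is MM with probability 1/3, Mm with probability 2/3.
Summing over parental genotype combinations, P(offspring has genotype Mm) = 1/3·1 + 2/3·1/2 = 2/3.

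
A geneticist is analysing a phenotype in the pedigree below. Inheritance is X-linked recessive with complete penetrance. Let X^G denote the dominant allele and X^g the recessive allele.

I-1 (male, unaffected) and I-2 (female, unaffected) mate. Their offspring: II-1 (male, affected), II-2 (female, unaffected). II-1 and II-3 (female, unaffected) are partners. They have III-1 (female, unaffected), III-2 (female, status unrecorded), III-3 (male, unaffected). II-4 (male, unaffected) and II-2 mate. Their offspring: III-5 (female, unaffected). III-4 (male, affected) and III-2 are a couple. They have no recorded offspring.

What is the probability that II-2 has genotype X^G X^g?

1/2

I-1 is unaffected, so I-1 is X^G Y.
I-2 is unaffected so carries G and passed g to II-1 (X^g Y), so I-2 is X^G X^g.
Their cross gives offspring ratios 1/2 X^G X^G : 1/2 X^G X^g. Conditioning on II-2 being unaffected, P(X^G X^g) = 1/2 / 1 = 1/2 before taking II-2's own offspring into account.
II-4 is unaffected, so II-4 is X^G Y.
II-2's offspring (III-5) would show their recorded status with the same probability whether II-2 is X^G X^g or X^G X^G, so they carry no information and P(X^G X^g) = 1/2.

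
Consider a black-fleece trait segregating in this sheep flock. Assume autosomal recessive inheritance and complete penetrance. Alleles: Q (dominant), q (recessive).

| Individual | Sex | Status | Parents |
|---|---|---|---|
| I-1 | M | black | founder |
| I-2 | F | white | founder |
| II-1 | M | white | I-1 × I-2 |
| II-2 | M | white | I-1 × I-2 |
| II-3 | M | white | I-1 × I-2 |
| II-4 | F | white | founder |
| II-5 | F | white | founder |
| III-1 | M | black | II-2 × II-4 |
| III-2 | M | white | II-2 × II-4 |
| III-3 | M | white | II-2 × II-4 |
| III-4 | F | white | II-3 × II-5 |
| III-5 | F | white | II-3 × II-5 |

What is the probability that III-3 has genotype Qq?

II-2 is white so carries Q and received q from I-1 (qq), so II-2 is Qq.
II-4 is white so carries Q and passed q to III-1 (qq), so II-4 is Qq.
Their cross gives offspring ratios 1/4 QQ : 1/2 Qq : 1/4 qq. Conditioning on III-3 being white, P(Qq) = 1/2 / 3/4 = 2/3.

2/3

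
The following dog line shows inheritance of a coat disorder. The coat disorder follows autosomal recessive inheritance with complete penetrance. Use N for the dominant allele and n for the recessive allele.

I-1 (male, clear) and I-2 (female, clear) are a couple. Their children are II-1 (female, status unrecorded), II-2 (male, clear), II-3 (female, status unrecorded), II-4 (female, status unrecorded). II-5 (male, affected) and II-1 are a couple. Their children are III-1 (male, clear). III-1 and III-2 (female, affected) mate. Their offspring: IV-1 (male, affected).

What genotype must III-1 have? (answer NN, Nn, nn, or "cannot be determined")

From phenotype alone, III-1 is NN or Nn.
III-1 is clear so carries N and received n from II-5 (nn), so III-1 is Nn.

Nn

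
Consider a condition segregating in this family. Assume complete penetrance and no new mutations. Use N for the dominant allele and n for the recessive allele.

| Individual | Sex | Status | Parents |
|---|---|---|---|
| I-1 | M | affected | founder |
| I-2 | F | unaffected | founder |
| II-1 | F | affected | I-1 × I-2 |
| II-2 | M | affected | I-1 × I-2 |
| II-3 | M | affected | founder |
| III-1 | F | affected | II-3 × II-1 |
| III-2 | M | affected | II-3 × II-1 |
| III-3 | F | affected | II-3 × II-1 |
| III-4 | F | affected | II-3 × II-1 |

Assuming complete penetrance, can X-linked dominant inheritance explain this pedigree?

No

Under X-linked dominant, II-2 (affected, male) cannot arise from I-1 (affected) × I-2 (unaffected).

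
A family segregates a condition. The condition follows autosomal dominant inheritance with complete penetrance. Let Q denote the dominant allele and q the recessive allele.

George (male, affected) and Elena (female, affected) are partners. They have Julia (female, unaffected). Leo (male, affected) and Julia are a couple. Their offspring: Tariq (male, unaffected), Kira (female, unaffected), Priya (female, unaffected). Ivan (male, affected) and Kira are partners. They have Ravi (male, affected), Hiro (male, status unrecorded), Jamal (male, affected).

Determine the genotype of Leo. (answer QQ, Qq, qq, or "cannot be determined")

From phenotype alone, Leo is QQ or Qq.
Leo is affected so carries Q and passed q to Tariq (qq), so Leo is Qq.

Qq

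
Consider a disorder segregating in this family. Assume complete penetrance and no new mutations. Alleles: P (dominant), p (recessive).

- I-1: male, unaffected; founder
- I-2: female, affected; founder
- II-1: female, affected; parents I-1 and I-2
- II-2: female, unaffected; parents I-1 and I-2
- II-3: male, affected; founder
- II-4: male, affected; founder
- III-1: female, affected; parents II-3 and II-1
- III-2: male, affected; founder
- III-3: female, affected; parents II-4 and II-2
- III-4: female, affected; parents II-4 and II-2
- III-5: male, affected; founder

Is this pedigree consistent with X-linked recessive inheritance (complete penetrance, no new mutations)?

No

Under X-linked recessive, II-1 (affected, female) cannot arise from I-1 (unaffected) × I-2 (affected).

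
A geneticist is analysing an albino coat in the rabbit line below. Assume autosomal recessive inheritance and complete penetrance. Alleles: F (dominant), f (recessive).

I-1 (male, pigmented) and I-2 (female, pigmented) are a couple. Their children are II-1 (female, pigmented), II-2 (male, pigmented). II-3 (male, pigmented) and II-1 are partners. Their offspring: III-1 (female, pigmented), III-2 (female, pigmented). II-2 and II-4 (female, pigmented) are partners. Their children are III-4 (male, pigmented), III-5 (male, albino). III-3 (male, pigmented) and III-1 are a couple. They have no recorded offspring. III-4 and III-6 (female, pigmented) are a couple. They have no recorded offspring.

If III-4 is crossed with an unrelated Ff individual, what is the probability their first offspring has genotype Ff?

II-2 is pigmented so carries F and passed f to III-5 (ff), so II-2 is Ff.
II-4 is pigmented so carries F and passed f to III-5 (ff), so II-4 is Ff.
III-4 is a pigmented offspring of II-2 (Ff) × II-4 (Ff), whose cross gives 1/4 FF : 1/2 Ff : 1/4 ff; conditioning on being pigmented, III-4 is FF with probability 1/3, Ff with probability 2/3.
Summing over parental genotype combinations, P(offspring has genotype Ff) = 1/3·1/2 + 2/3·1/2 = 1/2.

1/2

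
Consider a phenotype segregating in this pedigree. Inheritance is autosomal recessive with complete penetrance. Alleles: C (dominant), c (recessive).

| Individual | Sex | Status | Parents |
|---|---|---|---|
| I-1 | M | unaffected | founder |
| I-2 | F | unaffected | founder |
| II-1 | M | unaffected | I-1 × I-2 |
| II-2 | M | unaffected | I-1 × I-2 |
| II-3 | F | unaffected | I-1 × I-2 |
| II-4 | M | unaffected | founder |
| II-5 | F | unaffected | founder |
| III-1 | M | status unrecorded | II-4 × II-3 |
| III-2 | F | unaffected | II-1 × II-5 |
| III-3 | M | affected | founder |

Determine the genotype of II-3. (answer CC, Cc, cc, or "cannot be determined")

cannot be determined

II-3's phenotype allows CC or Cc, and no parent or child forces a single allele at both positions; consistent genotype assignments exist with II-3 as CC or Cc.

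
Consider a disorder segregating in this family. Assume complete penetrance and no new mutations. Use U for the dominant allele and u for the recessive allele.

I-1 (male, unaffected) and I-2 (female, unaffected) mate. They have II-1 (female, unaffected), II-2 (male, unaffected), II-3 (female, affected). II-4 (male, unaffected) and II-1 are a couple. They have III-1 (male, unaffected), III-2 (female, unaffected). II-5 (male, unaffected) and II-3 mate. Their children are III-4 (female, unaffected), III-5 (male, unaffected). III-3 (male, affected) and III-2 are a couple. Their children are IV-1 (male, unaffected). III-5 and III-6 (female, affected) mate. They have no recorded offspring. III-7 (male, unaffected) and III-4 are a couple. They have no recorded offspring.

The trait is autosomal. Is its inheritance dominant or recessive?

I-1 and I-2 are both unaffected yet have an affected child II-3. Under dominance, an affected child requires at least one affected parent, so the trait cannot be dominant.

recessive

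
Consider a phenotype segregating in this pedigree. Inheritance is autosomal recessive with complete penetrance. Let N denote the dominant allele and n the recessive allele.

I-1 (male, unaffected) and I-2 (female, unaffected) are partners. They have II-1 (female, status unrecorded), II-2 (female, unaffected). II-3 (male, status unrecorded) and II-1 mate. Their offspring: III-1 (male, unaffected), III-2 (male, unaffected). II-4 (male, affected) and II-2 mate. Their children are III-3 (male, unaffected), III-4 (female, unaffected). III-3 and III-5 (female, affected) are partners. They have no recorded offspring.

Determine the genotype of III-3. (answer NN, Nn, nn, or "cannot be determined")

From phenotype alone, III-3 is NN or Nn.
III-3 is unaffected so carries N and received n from II-4 (nn), so III-3 is Nn.

Nn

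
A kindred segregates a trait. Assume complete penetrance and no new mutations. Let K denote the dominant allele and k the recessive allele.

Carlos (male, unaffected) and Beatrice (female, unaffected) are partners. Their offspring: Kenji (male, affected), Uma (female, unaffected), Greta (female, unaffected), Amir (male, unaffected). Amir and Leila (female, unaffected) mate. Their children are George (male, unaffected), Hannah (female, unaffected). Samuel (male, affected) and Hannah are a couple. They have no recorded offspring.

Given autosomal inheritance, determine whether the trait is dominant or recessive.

Carlos and Beatrice are both unaffected yet have an affected child Kenji. Under dominance, an affected child requires at least one affected parent, so the trait cannot be dominant.

recessive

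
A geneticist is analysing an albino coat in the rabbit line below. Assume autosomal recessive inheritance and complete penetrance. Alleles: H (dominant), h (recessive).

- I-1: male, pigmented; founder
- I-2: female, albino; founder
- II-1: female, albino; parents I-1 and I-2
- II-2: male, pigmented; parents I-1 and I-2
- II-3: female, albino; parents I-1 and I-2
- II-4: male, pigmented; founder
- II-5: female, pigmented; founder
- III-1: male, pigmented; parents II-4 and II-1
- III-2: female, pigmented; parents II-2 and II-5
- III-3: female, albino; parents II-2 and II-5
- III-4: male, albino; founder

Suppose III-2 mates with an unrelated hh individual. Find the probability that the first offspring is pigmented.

II-2 is pigmented so carries H and received h from I-2 (hh), so II-2 is Hh.
II-5 is pigmented so carries H and passed h to III-3 (hh), so II-5 is Hh.
III-2 is a pigmented offspring of II-2 (Hh) × II-5 (Hh), whose cross gives 1/4 HH : 1/2 Hh : 1/4 hh; conditioning on being pigmented, III-2 is HH with probability 1/3, Hh with probability 2/3.
Summing over parental genotype combinations, P(offspring is pigmented) = 1/3·1 + 2/3·1/2 = 2/3.

2/3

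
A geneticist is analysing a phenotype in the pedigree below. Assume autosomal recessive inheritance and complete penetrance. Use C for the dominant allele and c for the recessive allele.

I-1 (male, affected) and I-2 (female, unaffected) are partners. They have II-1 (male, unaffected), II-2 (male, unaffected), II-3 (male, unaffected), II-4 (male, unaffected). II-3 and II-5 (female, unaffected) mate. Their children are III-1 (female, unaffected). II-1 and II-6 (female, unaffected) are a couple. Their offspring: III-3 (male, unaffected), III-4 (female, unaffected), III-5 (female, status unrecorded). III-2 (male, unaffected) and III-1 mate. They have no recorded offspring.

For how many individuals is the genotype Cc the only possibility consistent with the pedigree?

4

Obligate heterozygotes: II-1 is unaffected so carries C and received c from I-1 (cc), so II-1 is Cc; II-2 is unaffected so carries C and received c from I-1 (cc), so II-2 is Cc; II-3 is unaffected so carries C and received c from I-1 (cc), so II-3 is Cc; II-4 is unaffected so carries C and received c from I-1 (cc), so II-4 is Cc.
Every other individual is either homozygous by phenotype or has at least one consistent homozygous assignment, so the count is 4.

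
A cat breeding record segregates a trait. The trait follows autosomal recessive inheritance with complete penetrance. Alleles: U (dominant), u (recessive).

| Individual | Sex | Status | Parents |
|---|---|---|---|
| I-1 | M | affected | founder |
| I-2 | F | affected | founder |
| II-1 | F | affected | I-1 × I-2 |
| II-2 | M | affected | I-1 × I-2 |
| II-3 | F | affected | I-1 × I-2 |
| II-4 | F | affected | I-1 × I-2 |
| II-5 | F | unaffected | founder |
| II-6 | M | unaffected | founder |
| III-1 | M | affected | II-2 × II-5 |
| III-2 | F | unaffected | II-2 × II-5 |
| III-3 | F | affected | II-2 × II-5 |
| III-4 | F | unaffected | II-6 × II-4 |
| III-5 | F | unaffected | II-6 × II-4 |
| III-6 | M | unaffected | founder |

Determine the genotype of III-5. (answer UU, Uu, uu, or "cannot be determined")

Uu

From phenotype alone, III-5 is UU or Uu.
III-5 is unaffected so carries U and received u from II-4 (uu), so III-5 is Uu.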